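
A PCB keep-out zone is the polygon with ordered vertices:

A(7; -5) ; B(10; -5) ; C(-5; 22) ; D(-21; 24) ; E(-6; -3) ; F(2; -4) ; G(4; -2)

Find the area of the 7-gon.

A→B: (7)(-5) − (10)(-5) = 15
B→C: (10)(22) − (-5)(-5) = 195
C→D: (-5)(24) − (-21)(22) = 342
D→E: (-21)(-3) − (-6)(24) = 207
E→F: (-6)(-4) − (2)(-3) = 30
F→G: (2)(-2) − (4)(-4) = 12
G→A: (4)(-5) − (7)(-2) = -6
Σ = 795
Area = |Σ|/2 = 397.5.

397.5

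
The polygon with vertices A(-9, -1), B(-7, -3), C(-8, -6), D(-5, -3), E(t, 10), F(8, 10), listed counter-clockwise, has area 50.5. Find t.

9

Write out the shoelace sum; only the two edges meeting at E involve t:
2·Area = [((-5)·10 − t·(-3)) + (t·10 − 8·10)] + 114
       = 13·t + -16 = 101
⇒ t = 9.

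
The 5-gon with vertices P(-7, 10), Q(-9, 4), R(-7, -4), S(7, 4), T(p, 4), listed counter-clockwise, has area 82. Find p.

-3

Write out the shoelace sum; only the two edges meeting at T involve p:
2·Area = [(7·4 − p·4) + (p·10 − (-7)·4)] + 126
       = 6·p + 182 = 164
⇒ p = -3.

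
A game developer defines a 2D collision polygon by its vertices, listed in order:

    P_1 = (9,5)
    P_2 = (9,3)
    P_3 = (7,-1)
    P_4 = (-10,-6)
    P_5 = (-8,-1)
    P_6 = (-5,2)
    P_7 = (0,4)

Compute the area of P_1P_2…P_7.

107.5

Apply the shoelace formula: 2A = Σ (x_i·y_{i+1} − x_{i+1}·y_i), indices taken mod 7.
P_1→P_2: (9)(3) − (9)(5) = -18
P_2→P_3: (9)(-1) − (7)(3) = -30
P_3→P_4: (7)(-6) − (-10)(-1) = -52
P_4→P_5: (-10)(-1) − (-8)(-6) = -38
P_5→P_6: (-8)(2) − (-5)(-1) = -21
P_6→P_7: (-5)(4) − (0)(2) = -20
P_7→P_1: (0)(5) − (9)(4) = -36
Σ = -215
Area = |Σ|/2 = 107.5.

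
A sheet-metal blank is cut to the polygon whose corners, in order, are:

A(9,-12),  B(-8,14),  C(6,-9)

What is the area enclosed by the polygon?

Apply Gauss's area formula: 2A = Σ (x_i·y_{i+1} − x_{i+1}·y_i), indices taken mod 3.
Σ = (30) + (-12) + (9) = 27
Area = |Σ|/2 = 13.5.

13.5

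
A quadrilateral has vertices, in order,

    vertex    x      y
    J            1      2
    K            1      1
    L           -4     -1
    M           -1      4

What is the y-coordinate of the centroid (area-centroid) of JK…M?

Apply the surveyor's formula. First the cross-terms c_i = x_i·y_{i+1} − x_{i+1}·y_i:
  -1, 3, -17, -6  ⇒  2A = -21, A = -10.5.
Then Σ (y_i + y_{i+1})·c_i = -90, so ȳ = -90 / (6·(-10.5)) = 10/7.

10/7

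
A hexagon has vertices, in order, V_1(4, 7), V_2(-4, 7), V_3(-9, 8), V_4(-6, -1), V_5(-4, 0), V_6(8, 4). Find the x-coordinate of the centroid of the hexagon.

-401/246

Apply the shoelace formula. First the cross-terms c_i = x_i·y_{i+1} − x_{i+1}·y_i:
  56, 31, 57, -4, -16, 40  ⇒  2A = 164, A = 82.
Then Σ (x_i + x_{i+1})·c_i = -802, so x̄ = -802 / (6·82) = -401/246.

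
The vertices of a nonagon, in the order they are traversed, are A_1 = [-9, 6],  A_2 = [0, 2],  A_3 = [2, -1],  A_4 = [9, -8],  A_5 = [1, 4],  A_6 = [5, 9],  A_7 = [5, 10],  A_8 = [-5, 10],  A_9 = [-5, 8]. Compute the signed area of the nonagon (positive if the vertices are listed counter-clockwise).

Apply Gauss's area formula: 2A = Σ (x_i·y_{i+1} − x_{i+1}·y_i), indices taken mod 9.
Σ = (-18) + (-4) + (-7) + (44) + (-11) + (5) + (100) + (10) + (42) = 161
Signed area = Σ/2 = 80.5 (positive ⇒ counter-clockwise traversal).

80.5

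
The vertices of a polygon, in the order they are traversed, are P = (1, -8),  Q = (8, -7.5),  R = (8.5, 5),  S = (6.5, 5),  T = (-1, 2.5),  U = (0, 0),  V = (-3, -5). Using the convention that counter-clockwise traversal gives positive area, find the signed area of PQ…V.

110.25

Apply Gauss's area formula: 2A = Σ (x_i·y_{i+1} − x_{i+1}·y_i), indices taken mod 7.
Σ = (56.5) + (103.75) + (10) + (21.25) + (0) + (0) + (29) = 220.5
Signed area = Σ/2 = 110.25 (positive ⇒ counter-clockwise traversal).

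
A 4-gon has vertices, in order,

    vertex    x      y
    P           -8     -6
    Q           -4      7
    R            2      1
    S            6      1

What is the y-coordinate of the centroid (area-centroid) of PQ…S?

Apply the shoelace (surveyor's) formula. First the cross-terms c_i = x_i·y_{i+1} − x_{i+1}·y_i:
  -80, -18, -4, -28  ⇒  2A = -130, A = -65.
Then Σ (y_i + y_{i+1})·c_i = -92, so ȳ = -92 / (6·(-65)) = 46/195.

46/195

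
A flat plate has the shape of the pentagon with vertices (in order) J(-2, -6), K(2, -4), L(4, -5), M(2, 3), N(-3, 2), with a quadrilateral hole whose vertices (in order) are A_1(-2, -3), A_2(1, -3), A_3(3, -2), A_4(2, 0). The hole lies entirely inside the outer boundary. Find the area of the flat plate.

34.5

Outer boundary:
J→K: (-2)(-4) − (2)(-6) = 20
K→L: (2)(-5) − (4)(-4) = 6
L→M: (4)(3) − (2)(-5) = 22
M→N: (2)(2) − (-3)(3) = 13
N→J: (-3)(-6) − (-2)(2) = 22
Σ = 83
Area = |Σ|/2 = 41.5.
Hole:
Σ = (9) + (7) + (4) + (-6) = 14
Area = |Σ|/2 = 7.
Net area = 41.5 − 7 = 34.5.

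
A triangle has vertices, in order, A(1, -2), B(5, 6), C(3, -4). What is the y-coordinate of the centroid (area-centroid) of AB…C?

0

Apply the shoelace formula. First the cross-terms c_i = x_i·y_{i+1} − x_{i+1}·y_i:
  16, -38, -2  ⇒  2A = -24, A = -12.
Then Σ (y_i + y_{i+1})·c_i = 0, so ȳ = 0 / (6·(-12)) = 0.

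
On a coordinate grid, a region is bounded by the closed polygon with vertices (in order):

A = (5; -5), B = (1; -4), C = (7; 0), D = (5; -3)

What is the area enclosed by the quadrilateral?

9

Cross-terms: -15, 28, -21, -10  ⇒  Σ = -18
Area = |Σ|/2 = 9.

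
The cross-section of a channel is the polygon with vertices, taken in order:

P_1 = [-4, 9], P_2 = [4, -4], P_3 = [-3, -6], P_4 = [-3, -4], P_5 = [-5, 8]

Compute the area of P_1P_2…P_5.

Σ = (-20) + (-36) + (-6) + (-44) + (-13) = -119
Area = |Σ|/2 = 59.5.

59.5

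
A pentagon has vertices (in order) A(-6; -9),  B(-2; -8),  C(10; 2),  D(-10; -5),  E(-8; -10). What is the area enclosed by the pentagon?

Cross-terms: 30, 76, -30, 60, 12  ⇒  Σ = 148
Area = |Σ|/2 = 74.

74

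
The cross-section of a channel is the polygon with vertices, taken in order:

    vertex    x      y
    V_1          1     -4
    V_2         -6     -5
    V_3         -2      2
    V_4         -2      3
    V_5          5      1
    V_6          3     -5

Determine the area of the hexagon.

52.5

Σ = (-29) + (-22) + (-2) + (-17) + (-28) + (-7) = -105
Area = |Σ|/2 = 52.5.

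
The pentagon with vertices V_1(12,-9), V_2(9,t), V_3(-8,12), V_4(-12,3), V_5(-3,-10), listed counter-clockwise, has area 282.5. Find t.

Write out the shoelace sum; only the two edges meeting at V_2 involve t:
2·Area = [(12·t − 9·(-9)) + (9·12 − (-8)·t)] + 396
       = 20·t + 585 = 565
⇒ t = -1.

-1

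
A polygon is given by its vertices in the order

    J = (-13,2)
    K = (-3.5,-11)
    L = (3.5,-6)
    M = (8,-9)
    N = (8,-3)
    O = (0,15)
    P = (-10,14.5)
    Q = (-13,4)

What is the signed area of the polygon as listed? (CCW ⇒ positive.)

359.25

Cross-terms: 150, 59.5, 16.5, 48, 120, 150, 148.5, 26  ⇒  Σ = 718.5
Signed area = Σ/2 = 359.25 (positive ⇒ counter-clockwise traversal).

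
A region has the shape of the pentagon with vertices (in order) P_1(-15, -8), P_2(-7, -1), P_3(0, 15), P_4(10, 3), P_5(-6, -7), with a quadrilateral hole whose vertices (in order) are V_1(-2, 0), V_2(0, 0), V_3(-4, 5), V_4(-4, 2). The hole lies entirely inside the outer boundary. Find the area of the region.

Outer boundary:
Σ = (-41) + (-105) + (-150) + (-52) + (-57) = -405
Area = |Σ|/2 = 202.5.
Hole:
Apply the surveyor's formula: 2A = Σ (x_i·y_{i+1} − x_{i+1}·y_i), indices taken mod 4.
Σ = (0) + (0) + (12) + (4) = 16
Area = |Σ|/2 = 8.
Net area = 202.5 − 8 = 194.5.

194.5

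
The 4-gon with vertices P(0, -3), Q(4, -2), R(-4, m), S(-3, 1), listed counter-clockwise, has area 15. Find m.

3

The doubled signed area Σ (x_i y_{i+1} − x_{i+1} y_i) is linear in m.
With m=0 it equals 9; the coefficient of m is 7 (from the two edges through R).
So 7·m + 9 = 2·15 = 30 ⇒ m = 3.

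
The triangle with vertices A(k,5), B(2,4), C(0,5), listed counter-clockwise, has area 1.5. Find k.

-3

The doubled signed area Σ (x_i y_{i+1} − x_{i+1} y_i) is linear in k.
With k=0 it equals 0; the coefficient of k is -1 (from the two edges through A).
So -1·k + 0 = 2·1.5 = 3 ⇒ k = -3.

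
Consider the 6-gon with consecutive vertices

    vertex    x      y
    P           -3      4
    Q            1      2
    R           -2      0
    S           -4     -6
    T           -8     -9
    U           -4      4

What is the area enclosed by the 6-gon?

Apply the shoelace (surveyor's) formula: 2A = Σ (x_i·y_{i+1} − x_{i+1}·y_i), indices taken mod 6.
P→Q: (-3)(2) − (1)(4) = -10
Q→R: (1)(0) − (-2)(2) = 4
R→S: (-2)(-6) − (-4)(0) = 12
S→T: (-4)(-9) − (-8)(-6) = -12
T→U: (-8)(4) − (-4)(-9) = -68
U→P: (-4)(4) − (-3)(4) = -4
Σ = -78
Area = |Σ|/2 = 39.

39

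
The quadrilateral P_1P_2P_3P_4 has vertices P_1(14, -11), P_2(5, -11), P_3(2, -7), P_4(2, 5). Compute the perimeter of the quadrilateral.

46

|P_1P_2| = √((-9)² + (0)²) = √81 = 9
|P_2P_3| = √((-3)² + (4)²) = √25 = 5
|P_3P_4| = √((0)² + (12)²) = √144 = 12
|P_4P_1| = √((12)² + (-16)²) = √400 = 20
Perimeter = 9 + 5 + 12 + 20 = 46.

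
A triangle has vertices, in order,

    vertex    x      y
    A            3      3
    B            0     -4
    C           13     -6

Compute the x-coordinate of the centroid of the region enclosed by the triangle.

Apply Gauss's area formula. First the cross-terms c_i = x_i·y_{i+1} − x_{i+1}·y_i:
  -12, 52, 57  ⇒  2A = 97, A = 48.5.
Then Σ (x_i + x_{i+1})·c_i = 1552, so x̄ = 1552 / (6·48.5) = 16/3.

16/3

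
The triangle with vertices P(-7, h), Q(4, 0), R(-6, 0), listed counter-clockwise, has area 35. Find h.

-7

The doubled signed area Σ (x_i y_{i+1} − x_{i+1} y_i) is linear in h.
With h=0 it equals 0; the coefficient of h is -10 (from the two edges through P).
So -10·h + 0 = 2·35 = 70 ⇒ h = -7.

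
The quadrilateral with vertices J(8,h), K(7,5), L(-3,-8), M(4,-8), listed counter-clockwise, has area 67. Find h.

-5

The doubled signed area Σ (x_i y_{i+1} − x_{i+1} y_i) is linear in h.
With h=0 it equals 119; the coefficient of h is -3 (from the two edges through J).
So -3·h + 119 = 2·67 = 134 ⇒ h = -5.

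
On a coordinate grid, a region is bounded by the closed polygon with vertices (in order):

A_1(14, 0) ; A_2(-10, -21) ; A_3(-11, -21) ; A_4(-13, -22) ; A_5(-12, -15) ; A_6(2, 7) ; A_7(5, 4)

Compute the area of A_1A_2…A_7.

276

Apply Gauss's area formula: 2A = Σ (x_i·y_{i+1} − x_{i+1}·y_i), indices taken mod 7.
Σ = (-294) + (-21) + (-31) + (-69) + (-54) + (-27) + (-56) = -552
Area = |Σ|/2 = 276.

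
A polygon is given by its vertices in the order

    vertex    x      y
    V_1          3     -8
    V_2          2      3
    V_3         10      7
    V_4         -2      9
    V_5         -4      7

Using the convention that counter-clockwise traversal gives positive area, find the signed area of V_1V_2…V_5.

73

Apply Gauss's area formula: 2A = Σ (x_i·y_{i+1} − x_{i+1}·y_i), indices taken mod 5.
Cross-terms: 25, -16, 104, 22, 11  ⇒  Σ = 146
Signed area = Σ/2 = 73 (positive ⇒ counter-clockwise traversal).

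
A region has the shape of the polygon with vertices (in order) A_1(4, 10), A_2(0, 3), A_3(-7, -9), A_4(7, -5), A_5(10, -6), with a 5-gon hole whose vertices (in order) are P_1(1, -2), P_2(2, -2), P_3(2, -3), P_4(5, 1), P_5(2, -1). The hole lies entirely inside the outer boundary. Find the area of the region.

Outer boundary:
Σ = (12) + (21) + (98) + (8) + (124) = 263
Area = |Σ|/2 = 131.5.
Hole:
Cross-terms: 2, -2, 17, -7, -3  ⇒  Σ = 7
Area = |Σ|/2 = 3.5.
Net area = 131.5 − 3.5 = 128.

128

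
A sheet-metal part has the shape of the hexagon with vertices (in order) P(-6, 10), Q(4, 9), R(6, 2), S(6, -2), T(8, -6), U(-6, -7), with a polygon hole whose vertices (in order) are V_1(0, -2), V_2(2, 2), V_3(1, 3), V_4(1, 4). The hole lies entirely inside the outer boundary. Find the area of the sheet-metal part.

185.5

Outer boundary:
Apply the surveyor's formula: 2A = Σ (x_i·y_{i+1} − x_{i+1}·y_i), indices taken mod 6.
Cross-terms: -94, -46, -24, -20, -92, -102  ⇒  Σ = -378
Area = |Σ|/2 = 189.
Hole:
Apply the shoelace (surveyor's) formula: 2A = Σ (x_i·y_{i+1} − x_{i+1}·y_i), indices taken mod 4.
Σ = (4) + (4) + (1) + (-2) = 7
Area = |Σ|/2 = 3.5.
Net area = 189 − 3.5 = 185.5.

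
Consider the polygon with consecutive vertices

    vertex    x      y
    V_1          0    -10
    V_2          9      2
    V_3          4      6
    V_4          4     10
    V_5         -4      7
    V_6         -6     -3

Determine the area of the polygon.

Apply Gauss's area formula: 2A = Σ (x_i·y_{i+1} − x_{i+1}·y_i), indices taken mod 6.
V_1→V_2: (0)(2) − (9)(-10) = 90
V_2→V_3: (9)(6) − (4)(2) = 46
V_3→V_4: (4)(10) − (4)(6) = 16
V_4→V_5: (4)(7) − (-4)(10) = 68
V_5→V_6: (-4)(-3) − (-6)(7) = 54
V_6→V_1: (-6)(-10) − (0)(-3) = 60
Σ = 334
Area = |Σ|/2 = 167.

167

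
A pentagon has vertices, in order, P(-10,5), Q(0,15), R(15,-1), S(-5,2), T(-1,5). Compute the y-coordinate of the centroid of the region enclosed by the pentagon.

1459/246

Apply the shoelace (surveyor's) formula. First the cross-terms c_i = x_i·y_{i+1} − x_{i+1}·y_i:
  -150, -225, 25, -23, 45  ⇒  2A = -328, A = -164.
Then Σ (y_i + y_{i+1})·c_i = -5836, so ȳ = -5836 / (6·(-164)) = 1459/246.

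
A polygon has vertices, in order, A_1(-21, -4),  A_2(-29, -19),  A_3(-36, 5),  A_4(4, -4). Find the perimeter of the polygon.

108

|A_1A_2| = √((-8)² + (-15)²) = √289 = 17
|A_2A_3| = √((-7)² + (24)²) = √625 = 25
|A_3A_4| = √((40)² + (-9)²) = √1681 = 41
|A_4A_1| = √((-25)² + (0)²) = √625 = 25
Perimeter = 17 + 25 + 41 + 25 = 108.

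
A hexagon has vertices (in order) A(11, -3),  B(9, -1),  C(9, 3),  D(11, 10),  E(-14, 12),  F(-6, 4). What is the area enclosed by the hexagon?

Σ = (16) + (36) + (57) + (272) + (16) + (-26) = 371
Area = |Σ|/2 = 185.5.

185.5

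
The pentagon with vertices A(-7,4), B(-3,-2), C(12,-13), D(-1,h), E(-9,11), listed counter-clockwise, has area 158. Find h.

10

Write out the shoelace sum; only the two edges meeting at D involve h:
2·Area = [(12·h − (-1)·(-13)) + ((-1)·11 − (-9)·h)] + 130
       = 21·h + 106 = 316
⇒ h = 10.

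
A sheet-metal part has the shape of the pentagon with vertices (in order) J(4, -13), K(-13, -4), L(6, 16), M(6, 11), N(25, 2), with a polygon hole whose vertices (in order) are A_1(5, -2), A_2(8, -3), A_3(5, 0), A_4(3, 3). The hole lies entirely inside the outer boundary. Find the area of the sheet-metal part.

492.5

Outer boundary:
Apply the shoelace (surveyor's) formula: 2A = Σ (x_i·y_{i+1} − x_{i+1}·y_i), indices taken mod 5.
Σ = (-185) + (-184) + (-30) + (-263) + (-333) = -995
Area = |Σ|/2 = 497.5.
Hole:
Apply the shoelace (surveyor's) formula: 2A = Σ (x_i·y_{i+1} − x_{i+1}·y_i), indices taken mod 4.
Cross-terms: 1, 15, 15, -21  ⇒  Σ = 10
Area = |Σ|/2 = 5.
Net area = 497.5 − 5 = 492.5.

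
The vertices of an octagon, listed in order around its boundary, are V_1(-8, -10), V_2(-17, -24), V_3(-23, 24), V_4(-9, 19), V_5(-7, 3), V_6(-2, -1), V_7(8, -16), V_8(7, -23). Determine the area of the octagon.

663

Apply the shoelace (surveyor's) formula: 2A = Σ (x_i·y_{i+1} − x_{i+1}·y_i), indices taken mod 8.
Σ = (22) + (-960) + (-221) + (106) + (13) + (40) + (-72) + (-254) = -1326
Area = |Σ|/2 = 663.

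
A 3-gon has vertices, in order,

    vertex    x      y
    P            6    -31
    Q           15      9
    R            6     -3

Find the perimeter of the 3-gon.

84

|PQ| = √((9)² + (40)²) = √1681 = 41
|QR| = √((-9)² + (-12)²) = √225 = 15
|RP| = √((0)² + (-28)²) = √784 = 28
Perimeter = 41 + 15 + 28 = 84.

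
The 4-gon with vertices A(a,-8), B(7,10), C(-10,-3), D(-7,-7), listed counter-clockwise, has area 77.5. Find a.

Write out the shoelace sum; only the two edges meeting at A involve a:
2·Area = [((-7)·(-8) − a·(-7)) + (a·10 − 7·(-8))] + 128
       = 17·a + 240 = 155
⇒ a = -5.

-5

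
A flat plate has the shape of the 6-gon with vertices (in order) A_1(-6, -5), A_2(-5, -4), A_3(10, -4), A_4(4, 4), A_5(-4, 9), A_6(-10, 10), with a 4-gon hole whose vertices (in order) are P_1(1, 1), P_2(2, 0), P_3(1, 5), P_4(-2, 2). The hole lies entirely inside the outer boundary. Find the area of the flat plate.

Outer boundary:
Σ = (-1) + (60) + (56) + (52) + (50) + (110) = 327
Area = |Σ|/2 = 163.5.
Hole:
Apply the shoelace (surveyor's) formula: 2A = Σ (x_i·y_{i+1} − x_{i+1}·y_i), indices taken mod 4.
Σ = (-2) + (10) + (12) + (-4) = 16
Area = |Σ|/2 = 8.
Net area = 163.5 − 8 = 155.5.

155.5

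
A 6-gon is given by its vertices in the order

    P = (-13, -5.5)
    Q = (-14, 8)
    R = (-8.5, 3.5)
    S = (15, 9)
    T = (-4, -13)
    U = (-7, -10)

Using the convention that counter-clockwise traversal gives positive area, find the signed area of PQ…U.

-296.25

Apply the shoelace (surveyor's) formula: 2A = Σ (x_i·y_{i+1} − x_{i+1}·y_i), indices taken mod 6.
P→Q: (-13)(8) − (-14)(-5.5) = -181
Q→R: (-14)(3.5) − (-8.5)(8) = 19
R→S: (-8.5)(9) − (15)(3.5) = -129
S→T: (15)(-13) − (-4)(9) = -159
T→U: (-4)(-10) − (-7)(-13) = -51
U→P: (-7)(-5.5) − (-13)(-10) = -91.5
Σ = -592.5
Signed area = Σ/2 = -296.25 (negative ⇒ clockwise traversal).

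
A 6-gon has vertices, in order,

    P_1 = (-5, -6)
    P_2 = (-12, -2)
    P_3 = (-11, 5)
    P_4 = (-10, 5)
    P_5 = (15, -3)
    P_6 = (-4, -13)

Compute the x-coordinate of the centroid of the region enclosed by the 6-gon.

-152/221

Apply Gauss's area formula. First the cross-terms c_i = x_i·y_{i+1} − x_{i+1}·y_i:
  -62, -82, -5, -45, -207, -41  ⇒  2A = -442, A = -221.
Then Σ (x_i + x_{i+1})·c_i = 912, so x̄ = 912 / (6·(-221)) = -152/221.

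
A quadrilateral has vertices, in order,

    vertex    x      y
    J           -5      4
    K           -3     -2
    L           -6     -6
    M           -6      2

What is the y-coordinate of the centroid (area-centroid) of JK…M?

Apply the surveyor's formula. First the cross-terms c_i = x_i·y_{i+1} − x_{i+1}·y_i:
  22, 6, -48, -14  ⇒  2A = -34, A = -17.
Then Σ (y_i + y_{i+1})·c_i = 104, so ȳ = 104 / (6·(-17)) = -52/51.

-52/51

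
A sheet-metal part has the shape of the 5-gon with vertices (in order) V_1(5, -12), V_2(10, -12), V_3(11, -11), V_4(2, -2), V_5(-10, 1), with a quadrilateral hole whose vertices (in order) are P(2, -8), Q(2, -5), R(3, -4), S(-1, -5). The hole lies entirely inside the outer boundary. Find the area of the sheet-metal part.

83.5

Outer boundary:
Apply the surveyor's formula: 2A = Σ (x_i·y_{i+1} − x_{i+1}·y_i), indices taken mod 5.
Σ = (60) + (22) + (0) + (-18) + (115) = 179
Area = |Σ|/2 = 89.5.
Hole:
Σ = (6) + (7) + (-19) + (18) = 12
Area = |Σ|/2 = 6.
Net area = 89.5 − 6 = 83.5.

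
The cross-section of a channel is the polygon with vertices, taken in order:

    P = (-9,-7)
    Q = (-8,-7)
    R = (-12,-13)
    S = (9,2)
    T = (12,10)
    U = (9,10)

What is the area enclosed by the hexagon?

Cross-terms: 7, 20, 93, 66, 30, 27  ⇒  Σ = 243
Area = |Σ|/2 = 121.5.

121.5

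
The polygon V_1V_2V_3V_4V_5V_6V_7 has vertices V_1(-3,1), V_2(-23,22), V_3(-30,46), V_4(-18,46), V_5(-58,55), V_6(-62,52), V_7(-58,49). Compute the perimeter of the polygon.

|V_1V_2| = √((-20)² + (21)²) = √841 = 29
|V_2V_3| = √((-7)² + (24)²) = √625 = 25
|V_3V_4| = √((12)² + (0)²) = √144 = 12
|V_4V_5| = √((-40)² + (9)²) = √1681 = 41
|V_5V_6| = √((-4)² + (-3)²) = √25 = 5
|V_6V_7| = √((4)² + (-3)²) = √25 = 5
|V_7V_1| = √((55)² + (-48)²) = √5329 = 73
Perimeter = 29 + 25 + 12 + 41 + 5 + 5 + 73 = 190.

190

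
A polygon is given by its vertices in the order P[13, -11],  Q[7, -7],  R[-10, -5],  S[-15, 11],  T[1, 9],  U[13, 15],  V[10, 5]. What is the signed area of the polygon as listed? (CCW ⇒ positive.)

Σ = (-14) + (-105) + (-185) + (-146) + (-102) + (-85) + (-175) = -812
Signed area = Σ/2 = -406 (negative ⇒ clockwise traversal).

-406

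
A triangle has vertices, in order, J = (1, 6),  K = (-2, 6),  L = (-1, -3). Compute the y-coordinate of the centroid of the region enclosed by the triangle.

3

Apply the shoelace formula. First the cross-terms c_i = x_i·y_{i+1} − x_{i+1}·y_i:
  18, 12, -3  ⇒  2A = 27, A = 13.5.
Then Σ (y_i + y_{i+1})·c_i = 243, so ȳ = 243 / (6·13.5) = 3.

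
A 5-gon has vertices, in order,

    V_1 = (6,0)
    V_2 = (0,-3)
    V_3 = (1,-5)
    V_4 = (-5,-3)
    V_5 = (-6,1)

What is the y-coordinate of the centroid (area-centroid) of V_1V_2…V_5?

Apply the shoelace formula. First the cross-terms c_i = x_i·y_{i+1} − x_{i+1}·y_i:
  -18, 3, -28, -23, -6  ⇒  2A = -72, A = -36.
Then Σ (y_i + y_{i+1})·c_i = 294, so ȳ = 294 / (6·(-36)) = -49/36.

-49/36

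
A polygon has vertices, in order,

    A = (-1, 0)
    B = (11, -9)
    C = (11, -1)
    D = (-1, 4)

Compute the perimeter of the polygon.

40

|AB| = √((12)² + (-9)²) = √225 = 15
|BC| = √((0)² + (8)²) = √64 = 8
|CD| = √((-12)² + (5)²) = √169 = 13
|DA| = √((0)² + (-4)²) = √16 = 4
Perimeter = 15 + 8 + 13 + 4 = 40.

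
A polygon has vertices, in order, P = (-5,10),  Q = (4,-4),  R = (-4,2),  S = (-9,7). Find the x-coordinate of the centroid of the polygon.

-920/279

Apply the shoelace (surveyor's) formula. First the cross-terms c_i = x_i·y_{i+1} − x_{i+1}·y_i:
  -20, -8, -10, -55  ⇒  2A = -93, A = -46.5.
Then Σ (x_i + x_{i+1})·c_i = 920, so x̄ = 920 / (6·(-46.5)) = -920/279.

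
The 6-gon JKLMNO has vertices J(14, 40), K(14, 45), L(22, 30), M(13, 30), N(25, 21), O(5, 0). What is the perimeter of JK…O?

116

|JK| = √((0)² + (5)²) = √25 = 5
|KL| = √((8)² + (-15)²) = √289 = 17
|LM| = √((-9)² + (0)²) = √81 = 9
|MN| = √((12)² + (-9)²) = √225 = 15
|NO| = √((-20)² + (-21)²) = √841 = 29
|OJ| = √((9)² + (40)²) = √1681 = 41
Perimeter = 5 + 17 + 9 + 15 + 29 + 41 = 116.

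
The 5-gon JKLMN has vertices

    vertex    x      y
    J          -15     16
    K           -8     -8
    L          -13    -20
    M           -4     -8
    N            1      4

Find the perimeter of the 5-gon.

86

|JK| = √((7)² + (-24)²) = √625 = 25
|KL| = √((-5)² + (-12)²) = √169 = 13
|LM| = √((9)² + (12)²) = √225 = 15
|MN| = √((5)² + (12)²) = √169 = 13
|NJ| = √((-16)² + (12)²) = √400 = 20
Perimeter = 25 + 13 + 15 + 13 + 20 = 86.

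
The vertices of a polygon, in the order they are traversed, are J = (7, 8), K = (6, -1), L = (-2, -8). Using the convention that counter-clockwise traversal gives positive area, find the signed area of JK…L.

Σ = (-55) + (-50) + (40) = -65
Signed area = Σ/2 = -32.5 (negative ⇒ clockwise traversal).

-32.5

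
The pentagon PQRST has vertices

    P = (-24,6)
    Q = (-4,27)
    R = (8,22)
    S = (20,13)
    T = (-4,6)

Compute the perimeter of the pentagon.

|PQ| = √((20)² + (21)²) = √841 = 29
|QR| = √((12)² + (-5)²) = √169 = 13
|RS| = √((12)² + (-9)²) = √225 = 15
|ST| = √((-24)² + (-7)²) = √625 = 25
|TP| = √((-20)² + (0)²) = √400 = 20
Perimeter = 29 + 13 + 15 + 25 + 20 = 102.

102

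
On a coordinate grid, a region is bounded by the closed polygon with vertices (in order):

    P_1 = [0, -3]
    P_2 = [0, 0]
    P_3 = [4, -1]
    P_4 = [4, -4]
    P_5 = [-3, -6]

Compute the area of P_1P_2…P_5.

19.5

Apply the surveyor's formula: 2A = Σ (x_i·y_{i+1} − x_{i+1}·y_i), indices taken mod 5.
P_1→P_2: (0)(0) − (0)(-3) = 0
P_2→P_3: (0)(-1) − (4)(0) = 0
P_3→P_4: (4)(-4) − (4)(-1) = -12
P_4→P_5: (4)(-6) − (-3)(-4) = -36
P_5→P_1: (-3)(-3) − (0)(-6) = 9
Σ = -39
Area = |Σ|/2 = 19.5.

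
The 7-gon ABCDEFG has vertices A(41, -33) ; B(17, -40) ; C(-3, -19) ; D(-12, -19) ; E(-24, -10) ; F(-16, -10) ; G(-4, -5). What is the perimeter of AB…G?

|AB| = √((-24)² + (-7)²) = √625 = 25
|BC| = √((-20)² + (21)²) = √841 = 29
|CD| = √((-9)² + (0)²) = √81 = 9
|DE| = √((-12)² + (9)²) = √225 = 15
|EF| = √((8)² + (0)²) = √64 = 8
|FG| = √((12)² + (5)²) = √169 = 13
|GA| = √((45)² + (-28)²) = √2809 = 53
Perimeter = 25 + 29 + 9 + 15 + 8 + 13 + 53 = 152.

152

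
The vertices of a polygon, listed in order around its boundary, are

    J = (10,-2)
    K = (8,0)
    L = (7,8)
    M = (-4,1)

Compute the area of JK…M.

Apply the shoelace (surveyor's) formula: 2A = Σ (x_i·y_{i+1} − x_{i+1}·y_i), indices taken mod 4.
Σ = (16) + (64) + (39) + (-2) = 117
Area = |Σ|/2 = 58.5.

58.5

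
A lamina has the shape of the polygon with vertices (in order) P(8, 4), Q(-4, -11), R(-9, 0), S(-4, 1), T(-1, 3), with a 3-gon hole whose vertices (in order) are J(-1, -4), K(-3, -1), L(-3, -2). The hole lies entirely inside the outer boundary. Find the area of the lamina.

108.5

Outer boundary:
Σ = (-72) + (-99) + (-9) + (-11) + (-28) = -219
Area = |Σ|/2 = 109.5.
Hole:
Apply the surveyor's formula: 2A = Σ (x_i·y_{i+1} − x_{i+1}·y_i), indices taken mod 3.
J→K: (-1)(-1) − (-3)(-4) = -11
K→L: (-3)(-2) − (-3)(-1) = 3
L→J: (-3)(-4) − (-1)(-2) = 10
Σ = 2
Area = |Σ|/2 = 1.
Net area = 109.5 − 1 = 108.5.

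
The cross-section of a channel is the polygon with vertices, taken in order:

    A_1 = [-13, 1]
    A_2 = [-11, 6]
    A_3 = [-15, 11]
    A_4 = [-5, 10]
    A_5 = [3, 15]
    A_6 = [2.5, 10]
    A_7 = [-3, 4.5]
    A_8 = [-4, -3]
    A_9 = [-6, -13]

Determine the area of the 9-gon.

Σ = (-67) + (-31) + (-95) + (-105) + (-7.5) + (41.25) + (27) + (34) + (-175) = -378.25
Area = |Σ|/2 = 189.125.

189.125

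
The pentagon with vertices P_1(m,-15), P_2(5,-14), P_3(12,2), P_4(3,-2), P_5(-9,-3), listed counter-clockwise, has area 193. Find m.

-5

Write out the shoelace sum; only the two edges meeting at P_1 involve m:
2·Area = [((-9)·(-15) − m·(-3)) + (m·(-14) − 5·(-15))] + 121
       = -11·m + 331 = 386
⇒ m = -5.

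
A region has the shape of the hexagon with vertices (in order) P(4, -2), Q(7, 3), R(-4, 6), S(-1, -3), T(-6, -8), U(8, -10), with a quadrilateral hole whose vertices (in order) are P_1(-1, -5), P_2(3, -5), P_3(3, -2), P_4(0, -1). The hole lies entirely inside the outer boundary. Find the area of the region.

105.5

Outer boundary:
Σ = (26) + (54) + (18) + (-10) + (124) + (24) = 236
Area = |Σ|/2 = 118.
Hole:
P_1→P_2: (-1)(-5) − (3)(-5) = 20
P_2→P_3: (3)(-2) − (3)(-5) = 9
P_3→P_4: (3)(-1) − (0)(-2) = -3
P_4→P_1: (0)(-5) − (-1)(-1) = -1
Σ = 25
Area = |Σ|/2 = 12.5.
Net area = 118 − 12.5 = 105.5.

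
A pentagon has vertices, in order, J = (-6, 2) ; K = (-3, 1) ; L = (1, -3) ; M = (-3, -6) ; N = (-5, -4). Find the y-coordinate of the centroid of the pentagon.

Apply the surveyor's formula. First the cross-terms c_i = x_i·y_{i+1} − x_{i+1}·y_i:
  0, 8, -15, -18, -34  ⇒  2A = -59, A = -29.5.
Then Σ (y_i + y_{i+1})·c_i = 367, so ȳ = 367 / (6·(-29.5)) = -367/177.

-367/177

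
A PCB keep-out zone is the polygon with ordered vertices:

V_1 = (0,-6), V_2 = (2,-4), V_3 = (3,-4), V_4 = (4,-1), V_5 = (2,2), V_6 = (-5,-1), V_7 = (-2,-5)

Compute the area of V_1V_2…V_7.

V_1→V_2: (0)(-4) − (2)(-6) = 12
V_2→V_3: (2)(-4) − (3)(-4) = 4
V_3→V_4: (3)(-1) − (4)(-4) = 13
V_4→V_5: (4)(2) − (2)(-1) = 10
V_5→V_6: (2)(-1) − (-5)(2) = 8
V_6→V_7: (-5)(-5) − (-2)(-1) = 23
V_7→V_1: (-2)(-6) − (0)(-5) = 12
Σ = 82
Area = |Σ|/2 = 41.

41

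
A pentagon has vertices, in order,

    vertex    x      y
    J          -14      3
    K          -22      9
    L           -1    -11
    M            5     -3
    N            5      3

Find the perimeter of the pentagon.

|JK| = √((-8)² + (6)²) = √100 = 10
|KL| = √((21)² + (-20)²) = √841 = 29
|LM| = √((6)² + (8)²) = √100 = 10
|MN| = √((0)² + (6)²) = √36 = 6
|NJ| = √((-19)² + (0)²) = √361 = 19
Perimeter = 10 + 29 + 10 + 6 + 19 = 74.

74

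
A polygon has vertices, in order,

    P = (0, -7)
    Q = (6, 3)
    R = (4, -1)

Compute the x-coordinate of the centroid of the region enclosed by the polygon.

Apply Gauss's area formula. First the cross-terms c_i = x_i·y_{i+1} − x_{i+1}·y_i:
  42, -18, -28  ⇒  2A = -4, A = -2.
Then Σ (x_i + x_{i+1})·c_i = -40, so x̄ = -40 / (6·(-2)) = 10/3.

10/3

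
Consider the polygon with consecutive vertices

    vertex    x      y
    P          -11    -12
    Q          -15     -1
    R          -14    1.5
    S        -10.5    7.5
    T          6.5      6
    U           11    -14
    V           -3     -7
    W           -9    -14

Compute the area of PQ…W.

Σ = (-169) + (-36.5) + (-89.25) + (-111.75) + (-157) + (-119) + (-21) + (-46) = -749.5
Area = |Σ|/2 = 374.75.

374.75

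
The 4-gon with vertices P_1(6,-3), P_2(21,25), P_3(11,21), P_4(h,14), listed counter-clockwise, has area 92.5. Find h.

Write out the shoelace sum; only the two edges meeting at P_4 involve h:
2·Area = [(11·14 − h·21) + (h·(-3) − 6·14)] + 379
       = -24·h + 449 = 185
⇒ h = 11.

11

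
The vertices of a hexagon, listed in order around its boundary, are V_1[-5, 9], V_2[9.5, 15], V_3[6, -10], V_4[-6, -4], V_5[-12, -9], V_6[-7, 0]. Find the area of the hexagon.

274.75

Cross-terms: -160.5, -185, -84, 6, -63, -63  ⇒  Σ = -549.5
Area = |Σ|/2 = 274.75.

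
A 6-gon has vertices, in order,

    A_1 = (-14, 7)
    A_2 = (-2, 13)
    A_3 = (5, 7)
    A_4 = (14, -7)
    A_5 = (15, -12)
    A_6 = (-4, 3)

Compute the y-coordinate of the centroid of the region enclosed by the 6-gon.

149/54

Apply the surveyor's formula. First the cross-terms c_i = x_i·y_{i+1} − x_{i+1}·y_i:
  -168, -79, -133, -63, -3, 14  ⇒  2A = -432, A = -216.
Then Σ (y_i + y_{i+1})·c_i = -3576, so ȳ = -3576 / (6·(-216)) = 149/54.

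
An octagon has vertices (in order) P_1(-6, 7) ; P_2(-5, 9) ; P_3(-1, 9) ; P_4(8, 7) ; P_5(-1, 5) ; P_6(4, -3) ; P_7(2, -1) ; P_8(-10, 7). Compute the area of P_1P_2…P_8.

Σ = (-19) + (-36) + (-79) + (47) + (-17) + (2) + (4) + (-28) = -126
Area = |Σ|/2 = 63.

63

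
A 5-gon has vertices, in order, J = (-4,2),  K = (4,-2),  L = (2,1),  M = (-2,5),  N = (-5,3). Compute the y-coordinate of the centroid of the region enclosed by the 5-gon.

226/123

Apply Gauss's area formula. First the cross-terms c_i = x_i·y_{i+1} − x_{i+1}·y_i:
  0, 8, 12, 19, 2  ⇒  2A = 41, A = 20.5.
Then Σ (y_i + y_{i+1})·c_i = 226, so ȳ = 226 / (6·20.5) = 226/123.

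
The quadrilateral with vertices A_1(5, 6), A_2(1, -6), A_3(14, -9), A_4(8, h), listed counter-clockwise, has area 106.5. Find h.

The doubled signed area Σ (x_i y_{i+1} − x_{i+1} y_i) is linear in h.
With h=0 it equals 159; the coefficient of h is 9 (from the two edges through A_4).
So 9·h + 159 = 2·106.5 = 213 ⇒ h = 6.

6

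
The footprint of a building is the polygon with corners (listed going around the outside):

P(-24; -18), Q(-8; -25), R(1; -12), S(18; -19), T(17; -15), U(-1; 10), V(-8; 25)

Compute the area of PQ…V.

P→Q: (-24)(-25) − (-8)(-18) = 456
Q→R: (-8)(-12) − (1)(-25) = 121
R→S: (1)(-19) − (18)(-12) = 197
S→T: (18)(-15) − (17)(-19) = 53
T→U: (17)(10) − (-1)(-15) = 155
U→V: (-1)(25) − (-8)(10) = 55
V→P: (-8)(-18) − (-24)(25) = 744
Σ = 1781
Area = |Σ|/2 = 890.5.

890.5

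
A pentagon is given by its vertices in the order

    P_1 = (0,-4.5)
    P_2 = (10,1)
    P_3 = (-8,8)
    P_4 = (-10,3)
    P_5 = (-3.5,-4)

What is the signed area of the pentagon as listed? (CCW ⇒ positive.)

127.625

Apply Gauss's area formula: 2A = Σ (x_i·y_{i+1} − x_{i+1}·y_i), indices taken mod 5.
P_1→P_2: (0)(1) − (10)(-4.5) = 45
P_2→P_3: (10)(8) − (-8)(1) = 88
P_3→P_4: (-8)(3) − (-10)(8) = 56
P_4→P_5: (-10)(-4) − (-3.5)(3) = 50.5
P_5→P_1: (-3.5)(-4.5) − (0)(-4) = 15.75
Σ = 255.25
Signed area = Σ/2 = 127.625 (positive ⇒ counter-clockwise traversal).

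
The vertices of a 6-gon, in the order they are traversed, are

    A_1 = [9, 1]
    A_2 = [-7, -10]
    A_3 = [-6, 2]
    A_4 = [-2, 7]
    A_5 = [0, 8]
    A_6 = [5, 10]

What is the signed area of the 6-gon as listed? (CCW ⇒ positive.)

Apply the shoelace formula: 2A = Σ (x_i·y_{i+1} − x_{i+1}·y_i), indices taken mod 6.
A_1→A_2: (9)(-10) − (-7)(1) = -83
A_2→A_3: (-7)(2) − (-6)(-10) = -74
A_3→A_4: (-6)(7) − (-2)(2) = -38
A_4→A_5: (-2)(8) − (0)(7) = -16
A_5→A_6: (0)(10) − (5)(8) = -40
A_6→A_1: (5)(1) − (9)(10) = -85
Σ = -336
Signed area = Σ/2 = -168 (negative ⇒ clockwise traversal).

-168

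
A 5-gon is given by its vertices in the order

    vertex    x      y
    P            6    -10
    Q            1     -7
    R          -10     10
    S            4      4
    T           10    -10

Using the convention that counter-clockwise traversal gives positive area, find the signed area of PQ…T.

Apply the shoelace formula: 2A = Σ (x_i·y_{i+1} − x_{i+1}·y_i), indices taken mod 5.
Σ = (-32) + (-60) + (-80) + (-80) + (-40) = -292
Signed area = Σ/2 = -146 (negative ⇒ clockwise traversal).

-146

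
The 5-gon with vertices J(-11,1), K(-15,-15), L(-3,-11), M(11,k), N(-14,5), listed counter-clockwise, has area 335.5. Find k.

Write out the shoelace sum; only the two edges meeting at M involve k:
2·Area = [((-3)·k − 11·(-11)) + (11·5 − (-14)·k)] + 341
       = 11·k + 517 = 671
⇒ k = 14.

14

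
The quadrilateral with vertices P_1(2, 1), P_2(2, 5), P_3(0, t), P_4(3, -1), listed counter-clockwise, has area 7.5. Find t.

Write out the shoelace sum; only the two edges meeting at P_3 involve t:
2·Area = [(2·t − 0·5) + (0·(-1) − 3·t)] + 13
       = -1·t + 13 = 15
⇒ t = -2.

-2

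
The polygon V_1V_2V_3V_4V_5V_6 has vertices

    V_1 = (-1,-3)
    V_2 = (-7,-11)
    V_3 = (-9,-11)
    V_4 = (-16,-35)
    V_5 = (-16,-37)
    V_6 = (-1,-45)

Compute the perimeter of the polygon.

|V_1V_2| = √((-6)² + (-8)²) = √100 = 10
|V_2V_3| = √((-2)² + (0)²) = √4 = 2
|V_3V_4| = √((-7)² + (-24)²) = √625 = 25
|V_4V_5| = √((0)² + (-2)²) = √4 = 2
|V_5V_6| = √((15)² + (-8)²) = √289 = 17
|V_6V_1| = √((0)² + (42)²) = √1764 = 42
Perimeter = 10 + 2 + 25 + 2 + 17 + 42 = 98.

98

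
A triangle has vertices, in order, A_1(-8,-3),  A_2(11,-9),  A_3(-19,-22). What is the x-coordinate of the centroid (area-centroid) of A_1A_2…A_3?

-16/3

Apply the surveyor's formula. First the cross-terms c_i = x_i·y_{i+1} − x_{i+1}·y_i:
  105, -413, -119  ⇒  2A = -427, A = -213.5.
Then Σ (x_i + x_{i+1})·c_i = 6832, so x̄ = 6832 / (6·(-213.5)) = -16/3.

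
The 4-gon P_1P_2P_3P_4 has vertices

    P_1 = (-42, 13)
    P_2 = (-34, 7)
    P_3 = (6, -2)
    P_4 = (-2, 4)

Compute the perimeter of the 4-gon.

102

|P_1P_2| = √((8)² + (-6)²) = √100 = 10
|P_2P_3| = √((40)² + (-9)²) = √1681 = 41
|P_3P_4| = √((-8)² + (6)²) = √100 = 10
|P_4P_1| = √((-40)² + (9)²) = √1681 = 41
Perimeter = 10 + 41 + 10 + 41 = 102.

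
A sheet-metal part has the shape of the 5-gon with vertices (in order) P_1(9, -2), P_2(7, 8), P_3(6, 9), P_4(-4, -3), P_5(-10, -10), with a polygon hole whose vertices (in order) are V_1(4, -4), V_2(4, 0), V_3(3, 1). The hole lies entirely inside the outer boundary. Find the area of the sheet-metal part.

117.5

Outer boundary:
Cross-terms: 86, 15, 18, 10, 110  ⇒  Σ = 239
Area = |Σ|/2 = 119.5.
Hole:
Apply Gauss's area formula: 2A = Σ (x_i·y_{i+1} − x_{i+1}·y_i), indices taken mod 3.
Σ = (16) + (4) + (-16) = 4
Area = |Σ|/2 = 2.
Net area = 119.5 − 2 = 117.5.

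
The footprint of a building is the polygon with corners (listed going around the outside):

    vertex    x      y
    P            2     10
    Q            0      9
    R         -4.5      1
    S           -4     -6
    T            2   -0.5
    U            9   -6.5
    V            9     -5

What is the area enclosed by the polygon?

104.25

Σ = (18) + (40.5) + (31) + (14) + (-8.5) + (13.5) + (100) = 208.5
Area = |Σ|/2 = 104.25.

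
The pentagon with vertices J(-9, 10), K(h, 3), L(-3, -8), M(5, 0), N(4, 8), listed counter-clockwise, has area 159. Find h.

The doubled signed area Σ (x_i y_{i+1} − x_{i+1} y_i) is linear in h.
With h=0 it equals 174; the coefficient of h is -18 (from the two edges through K).
So -18·h + 174 = 2·159 = 318 ⇒ h = -8.

-8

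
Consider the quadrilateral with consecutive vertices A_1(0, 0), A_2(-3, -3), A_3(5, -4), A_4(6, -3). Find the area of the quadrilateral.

Apply the surveyor's formula: 2A = Σ (x_i·y_{i+1} − x_{i+1}·y_i), indices taken mod 4.
Cross-terms: 0, 27, 9, 0  ⇒  Σ = 36
Area = |Σ|/2 = 18.

18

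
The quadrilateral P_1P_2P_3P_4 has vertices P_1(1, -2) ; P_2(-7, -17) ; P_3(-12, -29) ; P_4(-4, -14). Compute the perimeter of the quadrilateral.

60

|P_1P_2| = √((-8)² + (-15)²) = √289 = 17
|P_2P_3| = √((-5)² + (-12)²) = √169 = 13
|P_3P_4| = √((8)² + (15)²) = √289 = 17
|P_4P_1| = √((5)² + (12)²) = √169 = 13
Perimeter = 17 + 13 + 17 + 13 = 60.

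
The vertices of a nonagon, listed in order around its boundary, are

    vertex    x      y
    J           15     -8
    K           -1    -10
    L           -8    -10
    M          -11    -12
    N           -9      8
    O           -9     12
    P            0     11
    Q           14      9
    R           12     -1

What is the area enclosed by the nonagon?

Apply the surveyor's formula: 2A = Σ (x_i·y_{i+1} − x_{i+1}·y_i), indices taken mod 9.
J→K: (15)(-10) − (-1)(-8) = -158
K→L: (-1)(-10) − (-8)(-10) = -70
L→M: (-8)(-12) − (-11)(-10) = -14
M→N: (-11)(8) − (-9)(-12) = -196
N→O: (-9)(12) − (-9)(8) = -36
O→P: (-9)(11) − (0)(12) = -99
P→Q: (0)(9) − (14)(11) = -154
Q→R: (14)(-1) − (12)(9) = -122
R→J: (12)(-8) − (15)(-1) = -81
Σ = -930
Area = |Σ|/2 = 465.

465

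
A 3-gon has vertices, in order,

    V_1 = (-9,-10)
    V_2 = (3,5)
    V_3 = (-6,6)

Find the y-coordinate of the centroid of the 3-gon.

Apply the shoelace formula. First the cross-terms c_i = x_i·y_{i+1} − x_{i+1}·y_i:
  -15, 48, 114  ⇒  2A = 147, A = 73.5.
Then Σ (y_i + y_{i+1})·c_i = 147, so ȳ = 147 / (6·73.5) = 1/3.

1/3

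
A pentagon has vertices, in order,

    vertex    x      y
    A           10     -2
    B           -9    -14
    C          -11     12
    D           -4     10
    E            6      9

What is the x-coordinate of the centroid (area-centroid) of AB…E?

Apply the shoelace (surveyor's) formula. First the cross-terms c_i = x_i·y_{i+1} − x_{i+1}·y_i:
  -158, -262, -62, -96, -102  ⇒  2A = -680, A = -340.
Then Σ (x_i + x_{i+1})·c_i = 4188, so x̄ = 4188 / (6·(-340)) = -349/170.

-349/170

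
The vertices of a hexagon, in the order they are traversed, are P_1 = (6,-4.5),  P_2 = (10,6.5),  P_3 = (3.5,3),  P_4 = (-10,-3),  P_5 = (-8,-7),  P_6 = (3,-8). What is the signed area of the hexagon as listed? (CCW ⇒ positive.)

138.125

Apply the shoelace (surveyor's) formula: 2A = Σ (x_i·y_{i+1} − x_{i+1}·y_i), indices taken mod 6.
Σ = (84) + (7.25) + (19.5) + (46) + (85) + (34.5) = 276.25
Signed area = Σ/2 = 138.125 (positive ⇒ counter-clockwise traversal).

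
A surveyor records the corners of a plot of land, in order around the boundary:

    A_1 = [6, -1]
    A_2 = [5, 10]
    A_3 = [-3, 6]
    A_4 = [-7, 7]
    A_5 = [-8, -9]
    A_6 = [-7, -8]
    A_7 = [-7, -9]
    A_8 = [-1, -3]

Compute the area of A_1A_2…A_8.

152

Apply Gauss's area formula: 2A = Σ (x_i·y_{i+1} − x_{i+1}·y_i), indices taken mod 8.
Cross-terms: 65, 60, 21, 119, 1, 7, 12, 19  ⇒  Σ = 304
Area = |Σ|/2 = 152.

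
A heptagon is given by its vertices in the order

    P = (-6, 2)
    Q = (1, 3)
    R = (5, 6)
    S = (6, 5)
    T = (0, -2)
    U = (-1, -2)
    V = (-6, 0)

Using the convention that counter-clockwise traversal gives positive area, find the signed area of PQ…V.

Apply the shoelace (surveyor's) formula: 2A = Σ (x_i·y_{i+1} − x_{i+1}·y_i), indices taken mod 7.
Σ = (-20) + (-9) + (-11) + (-12) + (-2) + (-12) + (-12) = -78
Signed area = Σ/2 = -39 (negative ⇒ clockwise traversal).

-39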